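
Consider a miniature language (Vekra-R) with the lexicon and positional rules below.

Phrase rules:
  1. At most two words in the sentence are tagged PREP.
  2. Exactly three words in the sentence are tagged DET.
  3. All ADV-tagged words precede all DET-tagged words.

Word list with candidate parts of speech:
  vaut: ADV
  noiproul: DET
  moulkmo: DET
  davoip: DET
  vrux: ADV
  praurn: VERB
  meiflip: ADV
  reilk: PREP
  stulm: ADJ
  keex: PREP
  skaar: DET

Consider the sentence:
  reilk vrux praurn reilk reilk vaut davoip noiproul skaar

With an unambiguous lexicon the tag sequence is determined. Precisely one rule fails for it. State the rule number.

Fixed tagging: PREP ADV VERB PREP PREP ADV DET DET DET.
Applying the rules: R1 fail, R2 pass, R3 pass.
Only rule 1 fails.

1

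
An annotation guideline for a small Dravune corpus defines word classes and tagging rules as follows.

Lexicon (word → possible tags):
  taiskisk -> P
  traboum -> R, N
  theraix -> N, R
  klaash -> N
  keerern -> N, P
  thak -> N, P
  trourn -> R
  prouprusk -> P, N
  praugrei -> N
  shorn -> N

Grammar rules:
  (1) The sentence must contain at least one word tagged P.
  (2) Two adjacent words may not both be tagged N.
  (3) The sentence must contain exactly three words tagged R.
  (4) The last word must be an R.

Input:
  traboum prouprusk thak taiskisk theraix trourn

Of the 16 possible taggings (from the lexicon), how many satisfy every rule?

Candidates per position — 1:traboum {R,N}; 2:prouprusk {P,N}; 3:thak {N,P}; 4:taiskisk {P}; 5:theraix {N,R}; 6:trourn {R}.
There are 16 candidate sequences in total.
The sequences that satisfy every rule: R P N P R R; R P P P R R; R N P P R R.
Count = 3.

3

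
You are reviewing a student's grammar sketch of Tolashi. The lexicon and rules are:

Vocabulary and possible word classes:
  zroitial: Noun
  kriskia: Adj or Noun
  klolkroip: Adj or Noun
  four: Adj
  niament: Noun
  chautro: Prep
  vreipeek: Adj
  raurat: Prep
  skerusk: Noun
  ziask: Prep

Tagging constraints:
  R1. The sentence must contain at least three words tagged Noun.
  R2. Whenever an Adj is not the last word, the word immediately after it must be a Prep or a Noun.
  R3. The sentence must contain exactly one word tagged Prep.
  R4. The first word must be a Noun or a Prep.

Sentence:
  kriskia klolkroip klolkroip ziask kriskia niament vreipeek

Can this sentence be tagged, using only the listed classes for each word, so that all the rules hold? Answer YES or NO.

YES

Candidates per position — 1:kriskia {Adj,Noun}; 2:klolkroip {Adj,Noun}; 3:klolkroip {Adj,Noun}; 4:ziask {Prep}; 5:kriskia {Adj,Noun}; 6:niament {Noun}; 7:vreipeek {Adj}.
One satisfying assignment: Noun Adj Noun Prep Noun Noun Adj.
Rule-by-rule: rule 1 satisfied; rule 2 satisfied; rule 3 satisfied; rule 4 satisfied.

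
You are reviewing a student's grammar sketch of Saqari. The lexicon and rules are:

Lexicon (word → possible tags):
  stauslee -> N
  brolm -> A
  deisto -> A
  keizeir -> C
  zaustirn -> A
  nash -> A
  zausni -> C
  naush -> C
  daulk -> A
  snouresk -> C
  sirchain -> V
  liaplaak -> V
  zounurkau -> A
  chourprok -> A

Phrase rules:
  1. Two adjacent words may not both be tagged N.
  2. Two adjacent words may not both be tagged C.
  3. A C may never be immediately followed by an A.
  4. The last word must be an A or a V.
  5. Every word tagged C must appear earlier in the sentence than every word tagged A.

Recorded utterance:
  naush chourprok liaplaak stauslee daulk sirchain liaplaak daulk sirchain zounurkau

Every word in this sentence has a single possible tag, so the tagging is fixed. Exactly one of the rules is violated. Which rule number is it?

3

Fixed tagging: C A V N A V V A V A.
Applying the rules: R1 holds, R2 holds, R3 violated, R4 holds, R5 holds.
Only rule 3 fails.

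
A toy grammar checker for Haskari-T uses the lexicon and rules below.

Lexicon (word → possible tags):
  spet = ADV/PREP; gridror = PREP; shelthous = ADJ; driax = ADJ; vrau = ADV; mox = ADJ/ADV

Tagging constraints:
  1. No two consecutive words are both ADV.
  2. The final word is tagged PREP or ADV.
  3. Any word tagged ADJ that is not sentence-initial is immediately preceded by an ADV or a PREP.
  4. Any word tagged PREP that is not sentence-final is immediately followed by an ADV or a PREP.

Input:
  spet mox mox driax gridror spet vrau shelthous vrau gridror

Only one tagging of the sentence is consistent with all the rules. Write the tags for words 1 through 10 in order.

Candidates per position — 1:spet {ADV,PREP}; 2:mox {ADJ,ADV}; 3:mox {ADJ,ADV}; 4:driax {ADJ}; 5:gridror {PREP}; 6:spet {ADV,PREP}; 7:vrau {ADV}; 8:shelthous {ADJ}; 9:vrau {ADV}; 10:gridror {PREP}.
Word 3 cannot be ADJ — rule 3 would then fail for every completion. It is ADV.
Word 6 cannot be ADV — rule 1 would then fail for every completion. It is PREP.
Word 2 cannot be ADV — rule 1 would then fail for every completion. It is ADJ.
Word 1 cannot be PREP — rule 4 would then fail for every completion. It is ADV.
That leaves exactly one tagging: ADV ADJ ADV ADJ PREP PREP ADV ADJ ADV PREP.
Checking: rule 1 satisfied; rule 2 satisfied; rule 3 satisfied; rule 4 satisfied.

ADV ADJ ADV ADJ PREP PREP ADV ADJ ADV PREP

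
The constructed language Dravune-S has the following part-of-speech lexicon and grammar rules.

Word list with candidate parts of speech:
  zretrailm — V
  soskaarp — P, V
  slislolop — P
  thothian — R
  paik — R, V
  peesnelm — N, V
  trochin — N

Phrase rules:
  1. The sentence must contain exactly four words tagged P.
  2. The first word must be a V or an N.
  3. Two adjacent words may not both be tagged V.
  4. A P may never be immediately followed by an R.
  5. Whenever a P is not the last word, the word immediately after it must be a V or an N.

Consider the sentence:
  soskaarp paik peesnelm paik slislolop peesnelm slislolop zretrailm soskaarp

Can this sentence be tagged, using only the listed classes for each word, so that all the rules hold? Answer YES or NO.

Candidates per position — 1:soskaarp {P,V}; 2:paik {R,V}; 3:peesnelm {N,V}; 4:paik {R,V}; 5:slislolop {P}; 6:peesnelm {N,V}; 7:slislolop {P}; 8:zretrailm {V}; 9:soskaarp {P,V}.
Every candidate sequence violates at least one rule; no consistent tagging exists.

NO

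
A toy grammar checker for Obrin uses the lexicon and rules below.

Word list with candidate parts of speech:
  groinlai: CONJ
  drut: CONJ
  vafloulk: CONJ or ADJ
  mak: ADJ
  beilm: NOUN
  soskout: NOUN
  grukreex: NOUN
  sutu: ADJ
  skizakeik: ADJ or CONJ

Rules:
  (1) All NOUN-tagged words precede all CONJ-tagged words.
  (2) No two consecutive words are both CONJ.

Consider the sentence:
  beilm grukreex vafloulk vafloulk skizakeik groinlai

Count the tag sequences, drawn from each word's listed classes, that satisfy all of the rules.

3

Candidates per position — 1:beilm {NOUN}; 2:grukreex {NOUN}; 3:vafloulk {CONJ,ADJ}; 4:vafloulk {CONJ,ADJ}; 5:skizakeik {ADJ,CONJ}; 6:groinlai {CONJ}.
There are 8 candidate sequences in total.
The sequences that satisfy every rule: NOUN NOUN CONJ ADJ ADJ CONJ; NOUN NOUN ADJ CONJ ADJ CONJ; NOUN NOUN ADJ ADJ ADJ CONJ.
Count = 3.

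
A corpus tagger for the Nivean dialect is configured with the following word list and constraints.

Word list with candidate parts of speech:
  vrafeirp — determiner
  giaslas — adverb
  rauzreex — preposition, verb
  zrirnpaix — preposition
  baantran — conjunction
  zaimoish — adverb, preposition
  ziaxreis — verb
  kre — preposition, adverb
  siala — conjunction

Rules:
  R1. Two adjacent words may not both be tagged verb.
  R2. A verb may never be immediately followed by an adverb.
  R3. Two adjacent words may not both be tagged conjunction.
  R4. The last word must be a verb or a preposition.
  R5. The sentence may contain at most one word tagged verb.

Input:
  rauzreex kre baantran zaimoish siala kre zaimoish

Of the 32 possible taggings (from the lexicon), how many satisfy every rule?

12

Candidates per position — 1:rauzreex {preposition,verb}; 2:kre {preposition,adverb}; 3:baantran {conjunction}; 4:zaimoish {adverb,preposition}; 5:siala {conjunction}; 6:kre {preposition,adverb}; 7:zaimoish {adverb,preposition}.
There are 32 candidate sequences in total.
Checking each against the rules leaves 12 sequences.
Count = 12.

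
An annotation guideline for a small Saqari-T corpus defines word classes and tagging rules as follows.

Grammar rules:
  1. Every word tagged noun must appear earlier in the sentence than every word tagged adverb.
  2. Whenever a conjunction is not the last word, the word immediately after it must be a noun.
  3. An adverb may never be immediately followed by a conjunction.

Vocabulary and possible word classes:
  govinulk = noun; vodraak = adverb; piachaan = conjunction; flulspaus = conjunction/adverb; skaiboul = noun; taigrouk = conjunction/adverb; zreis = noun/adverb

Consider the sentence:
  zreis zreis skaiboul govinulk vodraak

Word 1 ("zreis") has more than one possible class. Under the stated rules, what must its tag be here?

noun

Candidates per position — 1:zreis {noun,adverb}; 2:zreis {noun,adverb}; 3:skaiboul {noun}; 4:govinulk {noun}; 5:vodraak {adverb}.
At position 1, choosing adverb makes rule 1 impossible to satisfy; hence noun.
At position 2, choosing adverb makes rule 1 impossible to satisfy; hence noun.
The unique satisfying tagging is: noun noun noun noun adverb.
Checking: rule 1 holds; rule 2 holds; rule 3 holds.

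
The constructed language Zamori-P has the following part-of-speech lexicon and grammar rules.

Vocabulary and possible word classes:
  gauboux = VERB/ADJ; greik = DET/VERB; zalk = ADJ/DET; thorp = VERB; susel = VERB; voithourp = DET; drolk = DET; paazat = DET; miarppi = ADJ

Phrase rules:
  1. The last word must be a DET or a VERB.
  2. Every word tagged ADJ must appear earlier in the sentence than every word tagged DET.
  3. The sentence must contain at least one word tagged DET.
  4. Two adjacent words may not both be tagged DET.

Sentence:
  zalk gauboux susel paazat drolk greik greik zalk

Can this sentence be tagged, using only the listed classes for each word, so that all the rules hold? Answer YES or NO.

NO

Candidates per position — 1:zalk {ADJ,DET}; 2:gauboux {VERB,ADJ}; 3:susel {VERB}; 4:paazat {DET}; 5:drolk {DET}; 6:greik {DET,VERB}; 7:greik {DET,VERB}; 8:zalk {ADJ,DET}.
Rule 4 cannot be satisfied by any choice of tags from the lexicon.
So there is no consistent tagging.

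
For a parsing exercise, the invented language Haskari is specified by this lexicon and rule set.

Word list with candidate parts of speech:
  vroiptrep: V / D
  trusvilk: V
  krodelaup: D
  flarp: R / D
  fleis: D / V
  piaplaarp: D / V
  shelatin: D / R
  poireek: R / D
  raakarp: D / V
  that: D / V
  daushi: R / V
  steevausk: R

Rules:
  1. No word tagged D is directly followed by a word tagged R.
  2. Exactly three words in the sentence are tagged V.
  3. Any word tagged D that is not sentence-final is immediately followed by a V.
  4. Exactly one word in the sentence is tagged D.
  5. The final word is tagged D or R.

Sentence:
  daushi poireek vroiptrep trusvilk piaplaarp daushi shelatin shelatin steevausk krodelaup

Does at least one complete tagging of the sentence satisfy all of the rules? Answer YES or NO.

YES

Candidates per position — 1:daushi {R,V}; 2:poireek {R,D}; 3:vroiptrep {V,D}; 4:trusvilk {V}; 5:piaplaarp {D,V}; 6:daushi {R,V}; 7:shelatin {D,R}; 8:shelatin {D,R}; 9:steevausk {R}; 10:krodelaup {D}.
One satisfying assignment: R R V V V R R R R D.
Verifying each rule — rule 1 satisfied; rule 2 satisfied; rule 3 satisfied; rule 4 satisfied; rule 5 satisfied.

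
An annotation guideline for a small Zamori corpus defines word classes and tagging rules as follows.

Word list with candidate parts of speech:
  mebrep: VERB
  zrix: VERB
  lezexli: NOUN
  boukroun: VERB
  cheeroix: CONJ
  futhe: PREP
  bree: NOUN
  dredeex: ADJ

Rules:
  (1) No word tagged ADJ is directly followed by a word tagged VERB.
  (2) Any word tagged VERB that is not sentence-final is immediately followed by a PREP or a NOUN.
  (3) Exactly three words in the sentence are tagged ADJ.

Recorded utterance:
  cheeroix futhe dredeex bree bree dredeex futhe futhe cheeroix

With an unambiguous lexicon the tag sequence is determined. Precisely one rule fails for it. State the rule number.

3

Fixed tagging: CONJ PREP ADJ NOUN NOUN ADJ PREP PREP CONJ.
Applying the rules: R1 ok, R2 ok, R3 fails.
Only rule 3 fails.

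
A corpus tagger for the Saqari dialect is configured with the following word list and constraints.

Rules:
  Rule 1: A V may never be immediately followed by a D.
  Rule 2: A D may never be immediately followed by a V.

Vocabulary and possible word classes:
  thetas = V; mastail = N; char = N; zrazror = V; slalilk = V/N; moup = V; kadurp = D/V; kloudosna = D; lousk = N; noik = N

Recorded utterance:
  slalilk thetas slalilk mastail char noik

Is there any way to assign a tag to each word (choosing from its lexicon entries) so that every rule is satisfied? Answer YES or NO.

YES

Candidates per position — 1:slalilk {V,N}; 2:thetas {V}; 3:slalilk {V,N}; 4:mastail {N}; 5:char {N}; 6:noik {N}.
One satisfying assignment: N V N N N N.
Checking: rule 1 ok; rule 2 ok.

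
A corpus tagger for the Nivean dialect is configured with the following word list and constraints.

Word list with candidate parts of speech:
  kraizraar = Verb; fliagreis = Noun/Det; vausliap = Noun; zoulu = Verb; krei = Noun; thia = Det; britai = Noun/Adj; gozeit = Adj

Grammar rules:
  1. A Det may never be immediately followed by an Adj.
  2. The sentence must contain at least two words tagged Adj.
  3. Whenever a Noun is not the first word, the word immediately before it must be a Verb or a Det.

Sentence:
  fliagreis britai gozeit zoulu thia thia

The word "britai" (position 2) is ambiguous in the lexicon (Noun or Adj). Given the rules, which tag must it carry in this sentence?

Adj

Candidates per position — 1:fliagreis {Noun,Det}; 2:britai {Noun,Adj}; 3:gozeit {Adj}; 4:zoulu {Verb}; 5:thia {Det}; 6:thia {Det}.
At position 2, choosing Noun makes rule 2 impossible to satisfy; hence Adj.
At position 1, choosing Det makes rule 1 impossible to satisfy; hence Noun.
So the tagging must be: Noun Adj Adj Verb Det Det.
Check: rule 1 holds; rule 2 holds; rule 3 holds.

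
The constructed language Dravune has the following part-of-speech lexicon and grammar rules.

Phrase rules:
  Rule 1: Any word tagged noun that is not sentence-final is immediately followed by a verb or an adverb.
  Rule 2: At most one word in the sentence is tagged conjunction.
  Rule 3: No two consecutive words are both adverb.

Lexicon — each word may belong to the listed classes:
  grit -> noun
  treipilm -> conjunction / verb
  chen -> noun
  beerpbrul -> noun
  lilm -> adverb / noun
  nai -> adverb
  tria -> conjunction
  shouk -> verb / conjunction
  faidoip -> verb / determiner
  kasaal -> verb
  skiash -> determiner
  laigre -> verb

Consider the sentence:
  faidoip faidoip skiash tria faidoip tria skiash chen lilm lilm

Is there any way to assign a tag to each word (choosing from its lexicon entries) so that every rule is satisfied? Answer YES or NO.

NO

Candidates per position — 1:faidoip {verb,determiner}; 2:faidoip {verb,determiner}; 3:skiash {determiner}; 4:tria {conjunction}; 5:faidoip {verb,determiner}; 6:tria {conjunction}; 7:skiash {determiner}; 8:chen {noun}; 9:lilm {adverb,noun}; 10:lilm {adverb,noun}.
Rule 2 cannot be satisfied by any choice of tags from the lexicon.
So there is no consistent tagging.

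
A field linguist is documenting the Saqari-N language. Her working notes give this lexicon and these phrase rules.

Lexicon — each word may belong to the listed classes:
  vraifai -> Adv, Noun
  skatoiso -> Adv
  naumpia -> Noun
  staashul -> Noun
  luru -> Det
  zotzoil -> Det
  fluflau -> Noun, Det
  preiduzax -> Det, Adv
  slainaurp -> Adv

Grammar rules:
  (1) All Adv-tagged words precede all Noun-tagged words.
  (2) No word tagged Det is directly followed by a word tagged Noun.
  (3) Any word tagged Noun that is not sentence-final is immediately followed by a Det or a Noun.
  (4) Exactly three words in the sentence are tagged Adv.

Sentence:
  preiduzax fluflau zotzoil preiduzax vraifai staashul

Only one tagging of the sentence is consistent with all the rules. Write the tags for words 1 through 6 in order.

Adv Det Det Adv Adv Noun

Candidates per position — 1:preiduzax {Det,Adv}; 2:fluflau {Noun,Det}; 3:zotzoil {Det}; 4:preiduzax {Det,Adv}; 5:vraifai {Adv,Noun}; 6:staashul {Noun}.
Word 1 cannot be Det — rule 4 would then fail for every completion. It is Adv.
Word 4 cannot be Det — rule 4 would then fail for every completion. It is Adv.
Word 5 cannot be Noun — rule 4 would then fail for every completion. It is Adv.
Word 2 cannot be Noun — rule 1 would then fail for every completion. It is Det.
The only consistent sequence is: Adv Det Det Adv Adv Noun.
Checking: rule 1 ok; rule 2 ok; rule 3 ok; rule 4 ok.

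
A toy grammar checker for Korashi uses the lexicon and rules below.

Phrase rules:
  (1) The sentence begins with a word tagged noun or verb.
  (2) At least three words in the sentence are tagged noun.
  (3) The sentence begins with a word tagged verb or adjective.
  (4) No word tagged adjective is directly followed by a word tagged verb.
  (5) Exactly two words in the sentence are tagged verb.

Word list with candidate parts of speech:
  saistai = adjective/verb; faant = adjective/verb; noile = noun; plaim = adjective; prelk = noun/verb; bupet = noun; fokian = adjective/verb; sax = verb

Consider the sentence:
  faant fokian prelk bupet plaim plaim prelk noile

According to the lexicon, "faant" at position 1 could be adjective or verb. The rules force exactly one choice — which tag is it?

Candidates per position — 1:faant {adjective,verb}; 2:fokian {adjective,verb}; 3:prelk {noun,verb}; 4:bupet {noun}; 5:plaim {adjective}; 6:plaim {adjective}; 7:prelk {noun,verb}; 8:noile {noun}.
At position 1, choosing adjective makes rule 1 impossible to satisfy; hence verb.
At position 7, choosing verb makes rule 4 impossible to satisfy; hence noun.
The remaining ambiguous positions (2, 3) are resolved jointly — only one combination satisfies every rule.
So the tagging must be: verb verb noun noun adjective adjective noun noun.
Check: rule 1 ok; rule 2 ok; rule 3 ok; rule 4 ok; rule 5 ok.

verb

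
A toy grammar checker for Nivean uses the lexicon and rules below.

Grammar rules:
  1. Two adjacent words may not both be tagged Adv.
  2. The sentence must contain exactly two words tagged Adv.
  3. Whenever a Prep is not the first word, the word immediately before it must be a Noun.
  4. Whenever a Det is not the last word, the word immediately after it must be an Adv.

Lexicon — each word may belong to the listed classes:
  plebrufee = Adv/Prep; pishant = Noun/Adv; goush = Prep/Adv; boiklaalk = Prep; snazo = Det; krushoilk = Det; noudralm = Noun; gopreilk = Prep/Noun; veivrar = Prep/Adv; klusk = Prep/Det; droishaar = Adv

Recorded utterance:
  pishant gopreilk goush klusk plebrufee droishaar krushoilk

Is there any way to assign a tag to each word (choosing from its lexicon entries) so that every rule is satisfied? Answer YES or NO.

NO

Candidates per position — 1:pishant {Noun,Adv}; 2:gopreilk {Prep,Noun}; 3:goush {Prep,Adv}; 4:klusk {Prep,Det}; 5:plebrufee {Adv,Prep}; 6:droishaar {Adv}; 7:krushoilk {Det}.
Every candidate sequence violates at least one rule; no consistent tagging exists.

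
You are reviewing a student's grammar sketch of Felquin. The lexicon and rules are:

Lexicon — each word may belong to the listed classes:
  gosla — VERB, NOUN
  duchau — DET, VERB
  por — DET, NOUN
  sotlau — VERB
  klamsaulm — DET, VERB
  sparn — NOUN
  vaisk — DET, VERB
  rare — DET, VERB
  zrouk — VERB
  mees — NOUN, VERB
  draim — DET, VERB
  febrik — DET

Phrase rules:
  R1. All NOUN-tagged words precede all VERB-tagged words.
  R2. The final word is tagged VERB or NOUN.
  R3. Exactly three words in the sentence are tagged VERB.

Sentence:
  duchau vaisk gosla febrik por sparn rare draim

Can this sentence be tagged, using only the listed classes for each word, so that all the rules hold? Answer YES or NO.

Candidates per position — 1:duchau {DET,VERB}; 2:vaisk {DET,VERB}; 3:gosla {VERB,NOUN}; 4:febrik {DET}; 5:por {DET,NOUN}; 6:sparn {NOUN}; 7:rare {DET,VERB}; 8:draim {DET,VERB}.
Every candidate sequence violates at least one rule; no consistent tagging exists.

NO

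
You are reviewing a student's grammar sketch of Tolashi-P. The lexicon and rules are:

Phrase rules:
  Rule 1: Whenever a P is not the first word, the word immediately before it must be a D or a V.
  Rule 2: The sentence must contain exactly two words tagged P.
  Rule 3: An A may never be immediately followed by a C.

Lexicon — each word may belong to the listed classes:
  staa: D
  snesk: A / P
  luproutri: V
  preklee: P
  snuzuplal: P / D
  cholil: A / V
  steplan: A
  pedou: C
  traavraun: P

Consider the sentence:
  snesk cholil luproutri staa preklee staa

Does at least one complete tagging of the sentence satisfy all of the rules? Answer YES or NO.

Candidates per position — 1:snesk {A,P}; 2:cholil {A,V}; 3:luproutri {V}; 4:staa {D}; 5:preklee {P}; 6:staa {D}.
One satisfying assignment: P V V D P D.
Check: rule 1 ok; rule 2 ok; rule 3 ok.

YES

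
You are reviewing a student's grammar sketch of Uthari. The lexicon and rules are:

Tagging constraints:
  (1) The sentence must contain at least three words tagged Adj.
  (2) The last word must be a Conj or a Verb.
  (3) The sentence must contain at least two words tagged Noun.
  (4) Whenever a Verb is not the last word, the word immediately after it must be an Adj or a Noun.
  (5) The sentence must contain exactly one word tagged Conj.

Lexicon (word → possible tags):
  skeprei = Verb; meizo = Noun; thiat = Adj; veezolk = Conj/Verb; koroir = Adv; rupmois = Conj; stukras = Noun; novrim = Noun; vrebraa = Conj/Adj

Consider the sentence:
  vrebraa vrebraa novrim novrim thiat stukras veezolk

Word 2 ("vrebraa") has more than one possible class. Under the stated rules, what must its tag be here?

Candidates per position — 1:vrebraa {Conj,Adj}; 2:vrebraa {Conj,Adj}; 3:novrim {Noun}; 4:novrim {Noun}; 5:thiat {Adj}; 6:stukras {Noun}; 7:veezolk {Conj,Verb}.
If word 1 were Conj, no tagging could satisfy rule 1; so word 1 is Adj.
If word 2 were Conj, no tagging could satisfy rule 1; so word 2 is Adj.
If word 7 were Verb, no tagging could satisfy rule 5; so word 7 is Conj.
The unique satisfying tagging is: Adj Adj Noun Noun Adj Noun Conj.
Rule-by-rule: rule 1 ok; rule 2 ok; rule 3 ok; rule 4 ok; rule 5 ok.

Adj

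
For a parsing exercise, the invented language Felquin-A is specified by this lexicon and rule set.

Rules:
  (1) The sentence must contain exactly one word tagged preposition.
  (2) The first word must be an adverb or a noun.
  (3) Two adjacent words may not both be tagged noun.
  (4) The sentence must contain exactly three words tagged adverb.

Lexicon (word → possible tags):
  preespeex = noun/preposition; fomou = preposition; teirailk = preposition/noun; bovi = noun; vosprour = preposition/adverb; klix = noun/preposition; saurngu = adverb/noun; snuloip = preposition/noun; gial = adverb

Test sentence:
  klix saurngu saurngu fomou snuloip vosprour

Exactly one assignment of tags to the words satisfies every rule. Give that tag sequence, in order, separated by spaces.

Candidates per position — 1:klix {noun,preposition}; 2:saurngu {adverb,noun}; 3:saurngu {adverb,noun}; 4:fomou {preposition}; 5:snuloip {preposition,noun}; 6:vosprour {preposition,adverb}.
If word 1 were preposition, no tagging could satisfy rule 1; so word 1 is noun.
If word 2 were noun, no tagging could satisfy rule 3; so word 2 is adverb.
If word 3 were noun, no tagging could satisfy rule 4; so word 3 is adverb.
If word 5 were preposition, no tagging could satisfy rule 1; so word 5 is noun.
If word 6 were preposition, no tagging could satisfy rule 1; so word 6 is adverb.
The only consistent sequence is: noun adverb adverb preposition noun adverb.
Check: rule 1 ok; rule 2 ok; rule 3 ok; rule 4 ok.

noun adverb adverb preposition noun adverb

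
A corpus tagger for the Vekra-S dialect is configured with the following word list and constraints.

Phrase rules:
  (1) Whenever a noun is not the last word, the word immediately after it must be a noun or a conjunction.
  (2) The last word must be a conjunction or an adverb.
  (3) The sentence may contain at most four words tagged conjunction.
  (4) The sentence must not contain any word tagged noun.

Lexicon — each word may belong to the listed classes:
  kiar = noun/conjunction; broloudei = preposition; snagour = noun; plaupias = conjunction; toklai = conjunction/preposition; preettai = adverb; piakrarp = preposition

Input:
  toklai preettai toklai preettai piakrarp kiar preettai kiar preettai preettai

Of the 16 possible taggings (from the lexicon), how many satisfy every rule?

Candidates per position — 1:toklai {conjunction,preposition}; 2:preettai {adverb}; 3:toklai {conjunction,preposition}; 4:preettai {adverb}; 5:piakrarp {preposition}; 6:kiar {noun,conjunction}; 7:preettai {adverb}; 8:kiar {noun,conjunction}; 9:preettai {adverb}; 10:preettai {adverb}.
There are 16 candidate sequences in total.
The sequences that satisfy every rule: conjunction adverb conjunction adverb preposition conjunction adverb conjunction adverb adverb; conjunction adverb preposition adverb preposition conjunction adverb conjunction adverb adverb; preposition adverb conjunction adverb preposition conjunction adverb conjunction adverb adverb; preposition adverb preposition adverb preposition conjunction adverb conjunction adverb adverb.
Count = 4.

4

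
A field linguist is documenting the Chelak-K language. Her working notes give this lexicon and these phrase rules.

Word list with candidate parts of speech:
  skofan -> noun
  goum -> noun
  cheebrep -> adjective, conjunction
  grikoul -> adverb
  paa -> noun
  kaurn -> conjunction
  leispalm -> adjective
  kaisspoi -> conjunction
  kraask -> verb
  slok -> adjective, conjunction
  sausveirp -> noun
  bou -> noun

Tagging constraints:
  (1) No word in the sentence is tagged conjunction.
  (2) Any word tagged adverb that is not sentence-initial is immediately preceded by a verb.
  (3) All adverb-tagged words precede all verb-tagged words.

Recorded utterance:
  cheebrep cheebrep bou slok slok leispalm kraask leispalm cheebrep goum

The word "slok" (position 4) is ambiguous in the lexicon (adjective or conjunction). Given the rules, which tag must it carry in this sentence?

Candidates per position — 1:cheebrep {adjective,conjunction}; 2:cheebrep {adjective,conjunction}; 3:bou {noun}; 4:slok {adjective,conjunction}; 5:slok {adjective,conjunction}; 6:leispalm {adjective}; 7:kraask {verb}; 8:leispalm {adjective}; 9:cheebrep {adjective,conjunction}; 10:goum {noun}.
Position 1: tagging it conjunction would leave rule 1 unsatisfiable, so it must be adjective.
Position 2: tagging it conjunction would leave rule 1 unsatisfiable, so it must be adjective.
Position 4: tagging it conjunction would leave rule 1 unsatisfiable, so it must be adjective.
Position 5: tagging it conjunction would leave rule 1 unsatisfiable, so it must be adjective.
Position 9: tagging it conjunction would leave rule 1 unsatisfiable, so it must be adjective.
So the tagging must be: adjective adjective noun adjective adjective adjective verb adjective adjective noun.
Checking: rule 1 holds; rule 2 holds; rule 3 holds.

adjective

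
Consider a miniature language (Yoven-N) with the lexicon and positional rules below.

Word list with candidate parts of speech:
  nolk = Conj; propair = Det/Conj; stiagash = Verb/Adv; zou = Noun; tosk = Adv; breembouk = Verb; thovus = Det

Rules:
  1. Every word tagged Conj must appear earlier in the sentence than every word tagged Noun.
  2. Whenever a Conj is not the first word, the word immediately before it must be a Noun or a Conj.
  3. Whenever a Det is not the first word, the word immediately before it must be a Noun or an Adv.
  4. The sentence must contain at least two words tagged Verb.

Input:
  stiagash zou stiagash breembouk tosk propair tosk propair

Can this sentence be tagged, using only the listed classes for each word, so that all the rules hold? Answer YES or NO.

YES

Candidates per position — 1:stiagash {Verb,Adv}; 2:zou {Noun}; 3:stiagash {Verb,Adv}; 4:breembouk {Verb}; 5:tosk {Adv}; 6:propair {Det,Conj}; 7:tosk {Adv}; 8:propair {Det,Conj}.
One satisfying assignment: Adv Noun Verb Verb Adv Det Adv Det.
Check: rule 1 ✓; rule 2 ✓; rule 3 ✓; rule 4 ✓.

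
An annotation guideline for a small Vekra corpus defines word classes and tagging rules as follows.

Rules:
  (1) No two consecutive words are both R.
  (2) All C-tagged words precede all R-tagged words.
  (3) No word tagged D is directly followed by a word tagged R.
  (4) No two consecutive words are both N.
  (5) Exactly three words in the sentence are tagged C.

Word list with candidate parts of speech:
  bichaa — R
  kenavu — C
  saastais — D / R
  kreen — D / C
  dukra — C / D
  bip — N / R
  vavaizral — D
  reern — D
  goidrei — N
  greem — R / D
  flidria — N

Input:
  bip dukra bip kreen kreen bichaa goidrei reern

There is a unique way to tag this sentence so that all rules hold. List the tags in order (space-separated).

Candidates per position — 1:bip {N,R}; 2:dukra {C,D}; 3:bip {N,R}; 4:kreen {D,C}; 5:kreen {D,C}; 6:bichaa {R}; 7:goidrei {N}; 8:reern {D}.
Word 2 cannot be D — rule 5 would then fail for every completion. It is C.
Word 4 cannot be D — rule 5 would then fail for every completion. It is C.
Word 5 cannot be D — rule 3 would then fail for every completion. It is C.
Word 1 cannot be R — rule 2 would then fail for every completion. It is N.
Word 3 cannot be R — rule 2 would then fail for every completion. It is N.
The unique satisfying tagging is: N C N C C R N D.
Verifying each rule — rule 1 holds; rule 2 holds; rule 3 holds; rule 4 holds; rule 5 holds.

N C N C C R N D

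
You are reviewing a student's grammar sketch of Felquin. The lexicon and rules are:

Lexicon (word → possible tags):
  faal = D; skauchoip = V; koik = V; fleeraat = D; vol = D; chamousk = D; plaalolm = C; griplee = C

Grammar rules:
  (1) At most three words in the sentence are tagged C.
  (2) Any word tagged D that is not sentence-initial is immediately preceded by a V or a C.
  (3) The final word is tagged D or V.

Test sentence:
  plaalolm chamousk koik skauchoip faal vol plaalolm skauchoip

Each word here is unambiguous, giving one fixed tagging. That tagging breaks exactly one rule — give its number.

Fixed tagging: C D V V D D C V.
Rule check: R1 ✓, R2 ✗, R3 ✓.
Only rule 2 fails.

2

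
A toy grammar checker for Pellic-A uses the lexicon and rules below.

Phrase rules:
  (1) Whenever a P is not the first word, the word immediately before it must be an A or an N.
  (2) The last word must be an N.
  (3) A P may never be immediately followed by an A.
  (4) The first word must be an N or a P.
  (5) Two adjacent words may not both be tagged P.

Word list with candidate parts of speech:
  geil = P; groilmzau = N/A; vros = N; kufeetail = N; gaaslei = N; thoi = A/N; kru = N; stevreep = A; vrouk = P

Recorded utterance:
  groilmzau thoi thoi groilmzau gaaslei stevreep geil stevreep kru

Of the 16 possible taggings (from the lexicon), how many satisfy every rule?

0

Candidates per position — 1:groilmzau {N,A}; 2:thoi {A,N}; 3:thoi {A,N}; 4:groilmzau {N,A}; 5:gaaslei {N}; 6:stevreep {A}; 7:geil {P}; 8:stevreep {A}; 9:kru {N}.
There are 16 candidate sequences in total.
Rule 3 cannot be satisfied by any choice of tags from the lexicon.
So there is no consistent tagging.
Count = 0.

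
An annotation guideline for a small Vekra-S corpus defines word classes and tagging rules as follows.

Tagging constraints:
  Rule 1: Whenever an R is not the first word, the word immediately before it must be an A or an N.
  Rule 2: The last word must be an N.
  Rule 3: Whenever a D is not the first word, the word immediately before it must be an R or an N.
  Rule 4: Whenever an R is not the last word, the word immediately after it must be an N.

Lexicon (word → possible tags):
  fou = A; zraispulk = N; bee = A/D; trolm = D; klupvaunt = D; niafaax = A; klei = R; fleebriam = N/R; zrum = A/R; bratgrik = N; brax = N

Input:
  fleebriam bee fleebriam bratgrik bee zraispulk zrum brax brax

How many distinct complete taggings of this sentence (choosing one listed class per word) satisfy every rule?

12

Candidates per position — 1:fleebriam {N,R}; 2:bee {A,D}; 3:fleebriam {N,R}; 4:bratgrik {N}; 5:bee {A,D}; 6:zraispulk {N}; 7:zrum {A,R}; 8:brax {N}; 9:brax {N}.
There are 32 candidate sequences in total.
Checking each against the rules leaves 12 sequences.
Count = 12.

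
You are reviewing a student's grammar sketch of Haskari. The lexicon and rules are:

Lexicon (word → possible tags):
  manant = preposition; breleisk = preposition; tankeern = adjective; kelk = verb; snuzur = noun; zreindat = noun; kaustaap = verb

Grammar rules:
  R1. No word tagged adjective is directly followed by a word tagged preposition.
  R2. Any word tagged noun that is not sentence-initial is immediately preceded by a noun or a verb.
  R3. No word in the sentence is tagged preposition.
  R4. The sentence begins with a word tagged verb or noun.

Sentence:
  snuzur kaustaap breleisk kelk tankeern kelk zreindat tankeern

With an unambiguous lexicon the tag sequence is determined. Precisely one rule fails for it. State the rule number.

3

Fixed tagging: noun verb preposition verb adjective verb noun adjective.
Applying the rules: R1 pass, R2 pass, R3 fail, R4 pass.
Only rule 3 fails.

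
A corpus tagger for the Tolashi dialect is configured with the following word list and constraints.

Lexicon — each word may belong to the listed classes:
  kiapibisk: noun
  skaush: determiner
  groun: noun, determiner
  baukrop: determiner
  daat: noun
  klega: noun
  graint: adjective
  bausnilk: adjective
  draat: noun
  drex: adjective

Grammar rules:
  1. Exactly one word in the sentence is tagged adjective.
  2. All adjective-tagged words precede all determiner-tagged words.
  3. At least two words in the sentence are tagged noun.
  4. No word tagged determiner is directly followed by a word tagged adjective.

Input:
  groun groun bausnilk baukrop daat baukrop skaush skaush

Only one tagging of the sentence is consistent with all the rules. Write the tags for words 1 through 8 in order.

noun noun adjective determiner noun determiner determiner determiner

Candidates per position — 1:groun {noun,determiner}; 2:groun {noun,determiner}; 3:bausnilk {adjective}; 4:baukrop {determiner}; 5:daat {noun}; 6:baukrop {determiner}; 7:skaush {determiner}; 8:skaush {determiner}.
Position 1: determiner is ruled out by rule 2; that leaves noun.
Position 2: determiner is ruled out by rule 2; that leaves noun.
The unique satisfying tagging is: noun noun adjective determiner noun determiner determiner determiner.
Verifying each rule — rule 1 ✓; rule 2 ✓; rule 3 ✓; rule 4 ✓.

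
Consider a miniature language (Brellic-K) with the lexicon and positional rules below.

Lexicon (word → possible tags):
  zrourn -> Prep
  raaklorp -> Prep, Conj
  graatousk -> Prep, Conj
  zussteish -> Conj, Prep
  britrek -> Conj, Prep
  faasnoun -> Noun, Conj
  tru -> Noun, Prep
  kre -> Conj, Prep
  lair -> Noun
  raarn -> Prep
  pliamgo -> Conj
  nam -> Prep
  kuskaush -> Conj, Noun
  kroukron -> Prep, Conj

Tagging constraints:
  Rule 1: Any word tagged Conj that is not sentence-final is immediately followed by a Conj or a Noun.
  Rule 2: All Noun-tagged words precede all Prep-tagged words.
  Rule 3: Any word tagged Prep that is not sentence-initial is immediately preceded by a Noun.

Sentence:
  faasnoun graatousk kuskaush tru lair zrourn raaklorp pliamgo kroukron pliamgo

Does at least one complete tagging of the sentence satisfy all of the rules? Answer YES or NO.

Candidates per position — 1:faasnoun {Noun,Conj}; 2:graatousk {Prep,Conj}; 3:kuskaush {Conj,Noun}; 4:tru {Noun,Prep}; 5:lair {Noun}; 6:zrourn {Prep}; 7:raaklorp {Prep,Conj}; 8:pliamgo {Conj}; 9:kroukron {Prep,Conj}; 10:pliamgo {Conj}.
One satisfying assignment: Noun Conj Conj Noun Noun Prep Conj Conj Conj Conj.
Rule-by-rule: rule 1 ✓; rule 2 ✓; rule 3 ✓.

YES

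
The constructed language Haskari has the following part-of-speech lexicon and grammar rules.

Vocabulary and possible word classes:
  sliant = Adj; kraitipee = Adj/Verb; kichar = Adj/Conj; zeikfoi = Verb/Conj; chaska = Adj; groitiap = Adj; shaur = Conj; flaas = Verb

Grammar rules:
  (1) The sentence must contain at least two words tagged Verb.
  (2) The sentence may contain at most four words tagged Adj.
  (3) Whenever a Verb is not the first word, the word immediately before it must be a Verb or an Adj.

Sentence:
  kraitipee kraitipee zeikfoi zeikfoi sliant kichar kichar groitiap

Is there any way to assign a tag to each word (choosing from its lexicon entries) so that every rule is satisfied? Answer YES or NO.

YES

Candidates per position — 1:kraitipee {Adj,Verb}; 2:kraitipee {Adj,Verb}; 3:zeikfoi {Verb,Conj}; 4:zeikfoi {Verb,Conj}; 5:sliant {Adj}; 6:kichar {Adj,Conj}; 7:kichar {Adj,Conj}; 8:groitiap {Adj}.
One satisfying assignment: Adj Verb Verb Conj Adj Conj Adj Adj.
Checking: rule 1 ✓; rule 2 ✓; rule 3 ✓.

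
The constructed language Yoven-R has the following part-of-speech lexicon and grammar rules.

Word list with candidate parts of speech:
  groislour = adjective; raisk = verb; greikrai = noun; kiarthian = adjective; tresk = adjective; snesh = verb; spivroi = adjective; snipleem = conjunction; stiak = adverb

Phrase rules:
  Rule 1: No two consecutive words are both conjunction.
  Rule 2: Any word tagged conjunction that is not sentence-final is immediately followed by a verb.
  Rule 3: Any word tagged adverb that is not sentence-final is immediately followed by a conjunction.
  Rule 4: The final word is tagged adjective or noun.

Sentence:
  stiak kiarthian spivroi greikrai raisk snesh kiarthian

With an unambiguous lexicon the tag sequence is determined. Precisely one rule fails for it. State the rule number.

Fixed tagging: adverb adjective adjective noun verb verb adjective.
Checking each rule: R1 pass, R2 pass, R3 fail, R4 pass.
Only rule 3 fails.

3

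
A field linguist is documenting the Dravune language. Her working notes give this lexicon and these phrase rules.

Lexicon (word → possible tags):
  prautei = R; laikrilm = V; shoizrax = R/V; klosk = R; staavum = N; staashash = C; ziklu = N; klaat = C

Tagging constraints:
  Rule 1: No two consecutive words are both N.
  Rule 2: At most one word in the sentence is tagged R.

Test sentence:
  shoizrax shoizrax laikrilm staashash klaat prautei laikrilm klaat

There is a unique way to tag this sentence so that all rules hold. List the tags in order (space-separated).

V V V C C R V C

Candidates per position — 1:shoizrax {R,V}; 2:shoizrax {R,V}; 3:laikrilm {V}; 4:staashash {C}; 5:klaat {C}; 6:prautei {R}; 7:laikrilm {V}; 8:klaat {C}.
At position 1, choosing R makes rule 2 impossible to satisfy; hence V.
At position 2, choosing R makes rule 2 impossible to satisfy; hence V.
The unique satisfying tagging is: V V V C C R V C.
Verifying each rule — rule 1 ok; rule 2 ok.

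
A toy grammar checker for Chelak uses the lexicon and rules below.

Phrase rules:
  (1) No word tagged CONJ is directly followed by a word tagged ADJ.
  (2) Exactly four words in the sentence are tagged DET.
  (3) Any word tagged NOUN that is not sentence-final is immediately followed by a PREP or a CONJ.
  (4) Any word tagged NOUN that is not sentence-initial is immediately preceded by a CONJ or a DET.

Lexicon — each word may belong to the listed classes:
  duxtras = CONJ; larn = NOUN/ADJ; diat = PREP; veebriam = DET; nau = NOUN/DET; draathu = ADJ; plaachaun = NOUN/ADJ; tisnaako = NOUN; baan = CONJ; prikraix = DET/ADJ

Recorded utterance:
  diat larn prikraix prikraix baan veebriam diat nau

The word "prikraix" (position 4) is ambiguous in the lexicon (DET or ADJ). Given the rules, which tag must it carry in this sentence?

Candidates per position — 1:diat {PREP}; 2:larn {NOUN,ADJ}; 3:prikraix {DET,ADJ}; 4:prikraix {DET,ADJ}; 5:baan {CONJ}; 6:veebriam {DET}; 7:diat {PREP}; 8:nau {NOUN,DET}.
At position 2, choosing NOUN makes rule 3 impossible to satisfy; hence ADJ.
At position 3, choosing ADJ makes rule 2 impossible to satisfy; hence DET.
At position 4, choosing ADJ makes rule 2 impossible to satisfy; hence DET.
At position 8, choosing NOUN makes rule 2 impossible to satisfy; hence DET.
The only consistent sequence is: PREP ADJ DET DET CONJ DET PREP DET.
Check: rule 1 ok; rule 2 ok; rule 3 ok; rule 4 ok.

DET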